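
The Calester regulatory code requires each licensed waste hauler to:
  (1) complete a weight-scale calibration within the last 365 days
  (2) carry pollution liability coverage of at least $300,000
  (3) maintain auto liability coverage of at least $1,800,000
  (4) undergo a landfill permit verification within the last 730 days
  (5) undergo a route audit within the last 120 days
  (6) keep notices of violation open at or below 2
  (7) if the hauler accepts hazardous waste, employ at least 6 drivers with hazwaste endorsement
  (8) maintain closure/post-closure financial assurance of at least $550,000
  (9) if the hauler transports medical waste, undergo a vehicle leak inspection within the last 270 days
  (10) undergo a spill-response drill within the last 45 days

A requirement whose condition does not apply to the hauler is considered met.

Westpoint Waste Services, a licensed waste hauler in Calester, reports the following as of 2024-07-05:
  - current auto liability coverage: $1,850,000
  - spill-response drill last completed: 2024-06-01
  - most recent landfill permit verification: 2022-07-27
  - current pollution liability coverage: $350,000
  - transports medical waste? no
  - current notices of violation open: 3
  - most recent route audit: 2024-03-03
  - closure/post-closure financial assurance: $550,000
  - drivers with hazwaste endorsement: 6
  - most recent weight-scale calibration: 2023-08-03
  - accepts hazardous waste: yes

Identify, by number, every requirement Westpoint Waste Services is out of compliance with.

5, 6

1. weight-scale calibration 337 days ago vs limit 365 → met
2. pollution liability coverage $350,000 ≥ $300,000 → met
3. auto liability coverage $1,850,000 ≥ $1,800,000 → met
4. landfill permit verification 709 days ago vs limit 730 → met
5. route audit 124 days ago vs limit 120 → not met
6. notices of violation open 3 > 2 → not met
7. condition 'accepts hazardous waste' holds; drivers with hazwaste endorsement 6 ≥ 6 → met
8. closure/post-closure financial assurance $550,000 ≥ $550,000 → met
9. condition 'transports medical waste' does not hold → requirement n/a → met
10. spill-response drill 34 days ago vs limit 45 → met
Not met: 5, 6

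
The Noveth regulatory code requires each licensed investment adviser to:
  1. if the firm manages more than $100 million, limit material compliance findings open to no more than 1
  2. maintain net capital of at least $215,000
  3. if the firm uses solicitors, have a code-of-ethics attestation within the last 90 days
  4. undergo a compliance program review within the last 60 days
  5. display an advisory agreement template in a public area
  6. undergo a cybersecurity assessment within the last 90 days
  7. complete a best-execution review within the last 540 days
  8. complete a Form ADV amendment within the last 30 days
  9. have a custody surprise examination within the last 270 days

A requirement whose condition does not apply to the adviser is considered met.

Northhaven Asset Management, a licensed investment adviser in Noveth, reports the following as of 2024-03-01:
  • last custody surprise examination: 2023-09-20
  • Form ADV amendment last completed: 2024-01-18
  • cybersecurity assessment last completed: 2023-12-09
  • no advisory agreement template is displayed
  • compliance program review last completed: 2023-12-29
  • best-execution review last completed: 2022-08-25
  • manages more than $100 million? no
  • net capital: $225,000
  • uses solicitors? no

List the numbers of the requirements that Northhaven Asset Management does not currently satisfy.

4, 5, 7, 8

1. condition 'manages more than $100 million' does not hold → requirement n/a → met
2. net capital $225,000 ≥ $215,000 → met
3. condition 'uses solicitors' does not hold → requirement n/a → met
4. compliance program review 63 days ago vs limit 60 → not met
5. advisory agreement template absent → not met
6. cybersecurity assessment 83 days ago vs limit 90 → met
7. best-execution review 554 days ago vs limit 540 → not met
8. Form ADV amendment 43 days ago vs limit 30 → not met
9. custody surprise examination 163 days ago vs limit 270 → met
Not met: 4, 5, 7, 8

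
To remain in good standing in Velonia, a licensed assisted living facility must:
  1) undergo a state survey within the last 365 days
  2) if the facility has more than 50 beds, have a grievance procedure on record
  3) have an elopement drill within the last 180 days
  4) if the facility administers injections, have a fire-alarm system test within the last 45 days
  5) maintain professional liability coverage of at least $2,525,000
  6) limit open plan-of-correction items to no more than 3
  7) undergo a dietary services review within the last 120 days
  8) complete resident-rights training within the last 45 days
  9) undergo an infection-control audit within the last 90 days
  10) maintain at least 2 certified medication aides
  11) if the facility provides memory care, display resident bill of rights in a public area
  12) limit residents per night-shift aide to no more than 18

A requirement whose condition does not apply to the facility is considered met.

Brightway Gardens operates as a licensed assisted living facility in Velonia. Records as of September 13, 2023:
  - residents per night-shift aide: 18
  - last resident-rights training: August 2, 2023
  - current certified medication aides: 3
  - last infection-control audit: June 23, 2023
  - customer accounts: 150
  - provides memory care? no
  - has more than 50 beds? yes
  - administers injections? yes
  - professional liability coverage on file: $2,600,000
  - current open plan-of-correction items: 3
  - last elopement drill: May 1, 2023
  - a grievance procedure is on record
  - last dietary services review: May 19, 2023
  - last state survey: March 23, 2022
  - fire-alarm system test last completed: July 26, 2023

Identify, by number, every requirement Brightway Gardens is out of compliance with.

1. state survey 539 days ago vs limit 365 → not met
2. condition 'has more than 50 beds' holds; grievance procedure present → met
3. elopement drill 135 days ago vs limit 180 → met
4. condition 'administers injections' holds; fire-alarm system test 49 days ago vs limit 45 → not met
5. professional liability coverage $2,600,000 ≥ $2,525,000 → met
6. open plan-of-correction items 3 ≤ 3 → met
7. dietary services review 117 days ago vs limit 120 → met
8. resident-rights training 42 days ago vs limit 45 → met
9. infection-control audit 82 days ago vs limit 90 → met
10. certified medication aides 3 ≥ 2 → met
11. condition 'provides memory care' does not hold → requirement n/a → met
12. residents per night-shift aide 18 ≤ 18 → met
Not met: 1, 4

1, 4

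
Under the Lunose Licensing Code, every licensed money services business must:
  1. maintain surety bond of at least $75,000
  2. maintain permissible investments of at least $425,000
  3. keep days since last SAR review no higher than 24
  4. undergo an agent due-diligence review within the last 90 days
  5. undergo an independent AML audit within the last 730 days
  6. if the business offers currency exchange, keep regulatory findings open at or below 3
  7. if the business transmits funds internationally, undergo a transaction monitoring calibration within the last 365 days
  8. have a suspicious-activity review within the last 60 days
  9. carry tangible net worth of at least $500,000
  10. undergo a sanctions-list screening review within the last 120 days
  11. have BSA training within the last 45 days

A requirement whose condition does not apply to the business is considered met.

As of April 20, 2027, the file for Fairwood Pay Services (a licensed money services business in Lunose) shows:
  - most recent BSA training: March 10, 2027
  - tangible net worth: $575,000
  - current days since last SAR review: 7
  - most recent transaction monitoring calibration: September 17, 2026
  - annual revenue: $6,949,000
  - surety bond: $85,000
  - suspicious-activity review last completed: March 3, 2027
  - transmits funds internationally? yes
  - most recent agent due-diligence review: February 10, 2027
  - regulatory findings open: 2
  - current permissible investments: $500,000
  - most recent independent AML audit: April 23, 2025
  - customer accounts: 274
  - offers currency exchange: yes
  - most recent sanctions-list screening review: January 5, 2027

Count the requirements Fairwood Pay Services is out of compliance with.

1. surety bond $85,000 ≥ $75,000 → met
2. permissible investments $500,000 ≥ $425,000 → met
3. days since last SAR review 7 ≤ 24 → met
4. agent due-diligence review 69 days ago vs limit 90 → met
5. independent AML audit 727 days ago vs limit 730 → met
6. condition 'offers currency exchange' holds; regulatory findings open 2 ≤ 3 → met
7. condition 'transmits funds internationally' holds; transaction monitoring calibration 215 days ago vs limit 365 → met
8. suspicious-activity review 48 days ago vs limit 60 → met
9. tangible net worth $575,000 ≥ $500,000 → met
10. sanctions-list screening review 105 days ago vs limit 120 → met
11. BSA training 41 days ago vs limit 45 → met
Not met: 0 of 11

0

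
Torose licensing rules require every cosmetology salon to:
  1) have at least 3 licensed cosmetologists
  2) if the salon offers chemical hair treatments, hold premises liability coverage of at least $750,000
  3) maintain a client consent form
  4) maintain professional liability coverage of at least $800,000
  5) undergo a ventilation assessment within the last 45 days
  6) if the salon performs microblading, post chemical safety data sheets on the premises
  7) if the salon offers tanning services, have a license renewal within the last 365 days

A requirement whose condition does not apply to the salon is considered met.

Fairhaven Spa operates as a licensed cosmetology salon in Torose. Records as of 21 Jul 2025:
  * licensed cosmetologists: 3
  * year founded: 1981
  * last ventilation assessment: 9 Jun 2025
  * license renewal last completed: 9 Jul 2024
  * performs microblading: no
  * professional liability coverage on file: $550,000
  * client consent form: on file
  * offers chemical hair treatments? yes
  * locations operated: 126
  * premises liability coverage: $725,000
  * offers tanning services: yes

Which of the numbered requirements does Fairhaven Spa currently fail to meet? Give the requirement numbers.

2, 4, 7

1. licensed cosmetologists 3 ≥ 3 → met
2. condition 'offers chemical hair treatments' holds; premises liability coverage $725,000 < $750,000 → not met
3. client consent form present → met
4. professional liability coverage $550,000 < $800,000 → not met
5. ventilation assessment 42 days ago vs limit 45 → met
6. condition 'performs microblading' does not hold → requirement n/a → met
7. condition 'offers tanning services' holds; license renewal 377 days ago vs limit 365 → not met
Not met: 2, 4, 7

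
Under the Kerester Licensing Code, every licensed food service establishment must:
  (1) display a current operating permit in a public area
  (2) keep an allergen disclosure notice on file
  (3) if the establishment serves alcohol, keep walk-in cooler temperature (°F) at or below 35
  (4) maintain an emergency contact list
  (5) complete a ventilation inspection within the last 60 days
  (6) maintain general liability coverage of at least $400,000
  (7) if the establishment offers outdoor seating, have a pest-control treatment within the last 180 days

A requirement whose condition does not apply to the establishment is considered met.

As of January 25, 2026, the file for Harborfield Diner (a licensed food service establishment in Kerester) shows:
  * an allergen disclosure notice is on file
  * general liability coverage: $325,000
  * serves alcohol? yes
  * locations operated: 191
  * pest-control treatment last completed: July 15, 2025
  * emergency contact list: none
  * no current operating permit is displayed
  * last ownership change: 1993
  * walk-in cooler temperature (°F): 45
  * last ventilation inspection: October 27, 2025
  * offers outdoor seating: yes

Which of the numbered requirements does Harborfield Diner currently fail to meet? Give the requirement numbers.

1. current operating permit absent → not met
2. allergen disclosure notice present → met
3. condition 'serves alcohol' holds; walk-in cooler temperature (°F) 45 > 35 → not met
4. emergency contact list absent → not met
5. ventilation inspection 90 days ago vs limit 60 → not met
6. general liability coverage $325,000 < $400,000 → not met
7. condition 'offers outdoor seating' holds; pest-control treatment 194 days ago vs limit 180 → not met
Not met: 1, 3, 4, 5, 6, 7

1, 3, 4, 5, 6, 7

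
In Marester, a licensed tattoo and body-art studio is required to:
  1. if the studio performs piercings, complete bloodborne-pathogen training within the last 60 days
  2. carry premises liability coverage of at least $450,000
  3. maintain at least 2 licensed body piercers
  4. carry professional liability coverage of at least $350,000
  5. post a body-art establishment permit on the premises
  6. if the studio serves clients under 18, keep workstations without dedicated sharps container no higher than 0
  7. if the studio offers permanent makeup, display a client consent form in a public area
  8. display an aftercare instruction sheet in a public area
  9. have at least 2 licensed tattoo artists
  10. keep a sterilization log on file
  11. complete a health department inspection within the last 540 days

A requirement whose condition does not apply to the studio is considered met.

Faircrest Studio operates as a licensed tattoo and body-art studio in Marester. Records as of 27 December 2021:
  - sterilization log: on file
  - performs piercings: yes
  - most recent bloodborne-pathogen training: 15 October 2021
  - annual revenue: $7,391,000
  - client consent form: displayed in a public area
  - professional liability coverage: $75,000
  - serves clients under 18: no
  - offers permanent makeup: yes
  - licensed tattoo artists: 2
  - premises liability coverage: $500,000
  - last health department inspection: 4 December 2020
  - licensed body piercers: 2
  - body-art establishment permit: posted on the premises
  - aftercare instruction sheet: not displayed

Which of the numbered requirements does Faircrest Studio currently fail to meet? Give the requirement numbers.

1. condition 'performs piercings' holds; bloodborne-pathogen training 73 days ago vs limit 60 → not met
2. premises liability coverage $500,000 ≥ $450,000 → met
3. licensed body piercers 2 ≥ 2 → met
4. professional liability coverage $75,000 < $350,000 → not met
5. body-art establishment permit present → met
6. condition 'serves clients under 18' does not hold → requirement n/a → met
7. condition 'offers permanent makeup' holds; client consent form present → met
8. aftercare instruction sheet absent → not met
9. licensed tattoo artists 2 ≥ 2 → met
10. sterilization log present → met
11. health department inspection 388 days ago vs limit 540 → met
Not met: 1, 4, 8

1, 4, 8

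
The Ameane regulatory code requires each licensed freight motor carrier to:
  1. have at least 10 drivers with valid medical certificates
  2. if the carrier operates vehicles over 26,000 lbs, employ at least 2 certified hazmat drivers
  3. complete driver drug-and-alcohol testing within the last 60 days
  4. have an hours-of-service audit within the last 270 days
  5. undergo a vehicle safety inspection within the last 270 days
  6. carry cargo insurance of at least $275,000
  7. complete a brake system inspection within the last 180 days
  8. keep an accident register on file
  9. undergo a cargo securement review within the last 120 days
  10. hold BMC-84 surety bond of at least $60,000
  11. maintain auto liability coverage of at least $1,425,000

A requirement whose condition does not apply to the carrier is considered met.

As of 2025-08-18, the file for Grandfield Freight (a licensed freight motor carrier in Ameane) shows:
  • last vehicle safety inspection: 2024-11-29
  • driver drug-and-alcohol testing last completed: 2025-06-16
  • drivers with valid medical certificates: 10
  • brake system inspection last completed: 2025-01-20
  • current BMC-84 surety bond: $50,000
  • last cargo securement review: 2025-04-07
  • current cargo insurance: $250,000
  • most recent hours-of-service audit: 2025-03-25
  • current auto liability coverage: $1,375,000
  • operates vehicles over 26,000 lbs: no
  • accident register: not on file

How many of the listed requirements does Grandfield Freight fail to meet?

7

1. drivers with valid medical certificates 10 ≥ 10 → met
2. condition 'operates vehicles over 26,000 lbs' does not hold → requirement n/a → met
3. driver drug-and-alcohol testing 63 days ago vs limit 60 → not met
4. hours-of-service audit 146 days ago vs limit 270 → met
5. vehicle safety inspection 262 days ago vs limit 270 → met
6. cargo insurance $250,000 < $275,000 → not met
7. brake system inspection 210 days ago vs limit 180 → not met
8. accident register absent → not met
9. cargo securement review 133 days ago vs limit 120 → not met
10. BMC-84 surety bond $50,000 < $60,000 → not met
11. auto liability coverage $1,375,000 < $1,425,000 → not met
Not met: 7 of 11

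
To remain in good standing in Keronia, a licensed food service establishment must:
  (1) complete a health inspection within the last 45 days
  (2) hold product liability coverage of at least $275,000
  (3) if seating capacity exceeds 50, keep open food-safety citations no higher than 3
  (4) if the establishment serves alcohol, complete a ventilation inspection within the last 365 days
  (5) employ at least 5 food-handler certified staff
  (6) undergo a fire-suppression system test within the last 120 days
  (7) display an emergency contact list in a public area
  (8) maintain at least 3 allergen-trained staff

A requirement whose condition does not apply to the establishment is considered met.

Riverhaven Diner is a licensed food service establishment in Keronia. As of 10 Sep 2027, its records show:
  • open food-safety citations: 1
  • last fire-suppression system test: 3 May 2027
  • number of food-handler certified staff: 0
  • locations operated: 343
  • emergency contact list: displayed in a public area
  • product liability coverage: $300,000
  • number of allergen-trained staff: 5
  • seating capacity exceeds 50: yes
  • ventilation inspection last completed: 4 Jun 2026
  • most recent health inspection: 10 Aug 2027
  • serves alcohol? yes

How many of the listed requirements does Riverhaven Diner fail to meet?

3

1. health inspection 31 days ago vs limit 45 → met
2. product liability coverage $300,000 ≥ $275,000 → met
3. condition 'seating capacity exceeds 50' holds; open food-safety citations 1 ≤ 3 → met
4. condition 'serves alcohol' holds; ventilation inspection 463 days ago vs limit 365 → not met
5. food-handler certified staff 0 < 5 → not met
6. fire-suppression system test 130 days ago vs limit 120 → not met
7. emergency contact list present → met
8. allergen-trained staff 5 ≥ 3 → met
Not met: 3 of 8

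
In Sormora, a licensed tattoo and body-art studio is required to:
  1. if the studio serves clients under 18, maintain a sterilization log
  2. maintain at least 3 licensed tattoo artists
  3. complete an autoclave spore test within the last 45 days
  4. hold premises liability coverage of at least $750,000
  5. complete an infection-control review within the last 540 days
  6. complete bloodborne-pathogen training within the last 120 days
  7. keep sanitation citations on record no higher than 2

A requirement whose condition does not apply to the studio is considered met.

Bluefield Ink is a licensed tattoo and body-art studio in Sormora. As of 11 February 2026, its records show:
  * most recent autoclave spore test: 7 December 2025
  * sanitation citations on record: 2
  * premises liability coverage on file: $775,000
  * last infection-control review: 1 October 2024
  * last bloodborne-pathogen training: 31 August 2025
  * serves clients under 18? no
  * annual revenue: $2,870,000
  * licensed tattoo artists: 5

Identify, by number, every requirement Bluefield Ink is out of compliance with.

1. condition 'serves clients under 18' does not hold → requirement n/a → met
2. licensed tattoo artists 5 ≥ 3 → met
3. autoclave spore test 66 days ago vs limit 45 → not met
4. premises liability coverage $775,000 ≥ $750,000 → met
5. infection-control review 498 days ago vs limit 540 → met
6. bloodborne-pathogen training 164 days ago vs limit 120 → not met
7. sanitation citations on record 2 ≤ 2 → met
Not met: 3, 6

3, 6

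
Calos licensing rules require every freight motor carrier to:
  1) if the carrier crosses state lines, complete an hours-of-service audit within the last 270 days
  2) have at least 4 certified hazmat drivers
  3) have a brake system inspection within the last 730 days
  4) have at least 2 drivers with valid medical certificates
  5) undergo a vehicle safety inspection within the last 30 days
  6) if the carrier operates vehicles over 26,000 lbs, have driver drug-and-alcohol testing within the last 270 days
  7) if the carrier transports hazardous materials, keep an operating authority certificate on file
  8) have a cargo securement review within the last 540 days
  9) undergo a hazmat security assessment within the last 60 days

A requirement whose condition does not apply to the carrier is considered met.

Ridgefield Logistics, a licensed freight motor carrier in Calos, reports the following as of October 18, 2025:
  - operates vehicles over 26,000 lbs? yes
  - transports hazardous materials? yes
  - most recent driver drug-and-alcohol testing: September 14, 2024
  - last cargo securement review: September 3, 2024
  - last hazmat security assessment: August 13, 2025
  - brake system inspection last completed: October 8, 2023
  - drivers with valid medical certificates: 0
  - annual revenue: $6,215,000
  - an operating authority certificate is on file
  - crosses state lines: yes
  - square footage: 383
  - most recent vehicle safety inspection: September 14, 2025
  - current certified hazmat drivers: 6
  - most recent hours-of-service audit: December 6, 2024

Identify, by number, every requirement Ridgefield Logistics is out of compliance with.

1, 3, 4, 5, 6, 9

1. condition 'crosses state lines' holds; hours-of-service audit 316 days ago vs limit 270 → not met
2. certified hazmat drivers 6 ≥ 4 → met
3. brake system inspection 741 days ago vs limit 730 → not met
4. drivers with valid medical certificates 0 < 2 → not met
5. vehicle safety inspection 34 days ago vs limit 30 → not met
6. condition 'operates vehicles over 26,000 lbs' holds; driver drug-and-alcohol testing 399 days ago vs limit 270 → not met
7. condition 'transports hazardous materials' holds; operating authority certificate present → met
8. cargo securement review 410 days ago vs limit 540 → met
9. hazmat security assessment 66 days ago vs limit 60 → not met
Not met: 1, 3, 4, 5, 6, 9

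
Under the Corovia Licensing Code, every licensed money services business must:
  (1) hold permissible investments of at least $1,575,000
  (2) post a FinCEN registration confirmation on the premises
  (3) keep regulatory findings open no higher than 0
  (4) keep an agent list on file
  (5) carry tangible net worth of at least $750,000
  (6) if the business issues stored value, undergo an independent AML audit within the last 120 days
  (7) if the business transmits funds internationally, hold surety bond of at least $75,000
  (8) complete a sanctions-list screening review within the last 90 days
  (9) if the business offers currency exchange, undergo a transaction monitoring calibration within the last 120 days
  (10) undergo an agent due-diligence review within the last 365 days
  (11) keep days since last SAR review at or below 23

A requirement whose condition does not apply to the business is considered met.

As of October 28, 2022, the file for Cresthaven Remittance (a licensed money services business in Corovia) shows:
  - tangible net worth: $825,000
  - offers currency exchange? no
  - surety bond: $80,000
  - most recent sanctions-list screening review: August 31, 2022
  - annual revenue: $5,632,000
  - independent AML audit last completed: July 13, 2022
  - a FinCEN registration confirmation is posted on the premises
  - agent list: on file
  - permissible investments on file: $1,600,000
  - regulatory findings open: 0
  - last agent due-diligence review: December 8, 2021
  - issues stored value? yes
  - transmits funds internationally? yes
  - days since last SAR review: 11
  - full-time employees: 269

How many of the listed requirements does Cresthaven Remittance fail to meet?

1. permissible investments $1,600,000 ≥ $1,575,000 → met
2. FinCEN registration confirmation present → met
3. regulatory findings open 0 ≤ 0 → met
4. agent list present → met
5. tangible net worth $825,000 ≥ $750,000 → met
6. condition 'issues stored value' holds; independent AML audit 107 days ago vs limit 120 → met
7. condition 'transmits funds internationally' holds; surety bond $80,000 ≥ $75,000 → met
8. sanctions-list screening review 58 days ago vs limit 90 → met
9. condition 'offers currency exchange' does not hold → requirement n/a → met
10. agent due-diligence review 324 days ago vs limit 365 → met
11. days since last SAR review 11 ≤ 23 → met
Not met: 0 of 11

0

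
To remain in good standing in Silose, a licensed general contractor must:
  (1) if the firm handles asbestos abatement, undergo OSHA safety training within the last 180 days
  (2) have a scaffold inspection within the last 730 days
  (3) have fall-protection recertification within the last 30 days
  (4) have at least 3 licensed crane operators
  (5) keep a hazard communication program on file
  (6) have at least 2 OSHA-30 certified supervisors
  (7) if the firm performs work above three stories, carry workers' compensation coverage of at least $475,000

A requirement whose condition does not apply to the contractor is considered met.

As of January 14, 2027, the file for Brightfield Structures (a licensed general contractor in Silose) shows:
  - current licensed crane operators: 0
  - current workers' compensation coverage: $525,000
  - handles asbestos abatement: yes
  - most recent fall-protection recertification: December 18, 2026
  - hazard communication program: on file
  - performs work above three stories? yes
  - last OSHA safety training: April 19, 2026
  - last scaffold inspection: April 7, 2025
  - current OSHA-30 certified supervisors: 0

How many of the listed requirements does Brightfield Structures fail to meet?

1. condition 'handles asbestos abatement' holds; OSHA safety training 270 days ago vs limit 180 → not met
2. scaffold inspection 647 days ago vs limit 730 → met
3. fall-protection recertification 27 days ago vs limit 30 → met
4. licensed crane operators 0 < 3 → not met
5. hazard communication program present → met
6. OSHA-30 certified supervisors 0 < 2 → not met
7. condition 'performs work above three stories' holds; workers' compensation coverage $525,000 ≥ $475,000 → met
Not met: 3 of 7

3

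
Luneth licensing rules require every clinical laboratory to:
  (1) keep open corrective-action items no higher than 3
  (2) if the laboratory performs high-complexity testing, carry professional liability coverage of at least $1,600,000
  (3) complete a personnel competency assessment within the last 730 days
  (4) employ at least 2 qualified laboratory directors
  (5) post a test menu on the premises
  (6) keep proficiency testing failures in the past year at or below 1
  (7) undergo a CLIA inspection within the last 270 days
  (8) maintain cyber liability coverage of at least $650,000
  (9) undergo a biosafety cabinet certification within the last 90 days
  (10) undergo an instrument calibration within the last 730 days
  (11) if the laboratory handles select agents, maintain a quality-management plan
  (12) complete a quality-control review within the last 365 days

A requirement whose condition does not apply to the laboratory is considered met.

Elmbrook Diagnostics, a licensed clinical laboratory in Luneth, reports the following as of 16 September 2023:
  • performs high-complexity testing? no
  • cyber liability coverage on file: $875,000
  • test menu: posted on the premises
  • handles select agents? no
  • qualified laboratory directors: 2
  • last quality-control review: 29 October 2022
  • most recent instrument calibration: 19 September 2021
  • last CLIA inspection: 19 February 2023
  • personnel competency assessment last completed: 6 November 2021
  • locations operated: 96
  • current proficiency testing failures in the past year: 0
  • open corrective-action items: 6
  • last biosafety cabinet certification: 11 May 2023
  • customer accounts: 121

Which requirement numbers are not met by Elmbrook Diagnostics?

1. open corrective-action items 6 > 3 → not met
2. condition 'performs high-complexity testing' does not hold → requirement n/a → met
3. personnel competency assessment 679 days ago vs limit 730 → met
4. qualified laboratory directors 2 ≥ 2 → met
5. test menu present → met
6. proficiency testing failures in the past year 0 ≤ 1 → met
7. CLIA inspection 209 days ago vs limit 270 → met
8. cyber liability coverage $875,000 ≥ $650,000 → met
9. biosafety cabinet certification 128 days ago vs limit 90 → not met
10. instrument calibration 727 days ago vs limit 730 → met
11. condition 'handles select agents' does not hold → requirement n/a → met
12. quality-control review 322 days ago vs limit 365 → met
Not met: 1, 9

1, 9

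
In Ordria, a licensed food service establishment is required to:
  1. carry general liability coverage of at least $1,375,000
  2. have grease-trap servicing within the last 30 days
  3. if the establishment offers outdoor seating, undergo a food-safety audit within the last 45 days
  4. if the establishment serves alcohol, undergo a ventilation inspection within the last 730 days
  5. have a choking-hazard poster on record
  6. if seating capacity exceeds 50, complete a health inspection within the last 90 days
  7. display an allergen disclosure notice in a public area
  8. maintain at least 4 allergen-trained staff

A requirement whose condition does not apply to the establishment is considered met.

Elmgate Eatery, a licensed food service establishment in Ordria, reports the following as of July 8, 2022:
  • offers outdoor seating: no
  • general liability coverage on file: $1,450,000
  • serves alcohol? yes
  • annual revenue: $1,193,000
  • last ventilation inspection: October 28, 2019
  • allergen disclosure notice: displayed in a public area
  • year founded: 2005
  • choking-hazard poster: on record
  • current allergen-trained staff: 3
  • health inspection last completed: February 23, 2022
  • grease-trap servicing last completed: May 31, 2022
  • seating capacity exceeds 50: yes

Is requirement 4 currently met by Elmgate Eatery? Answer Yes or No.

No

4. condition 'serves alcohol' holds; ventilation inspection 984 days ago vs limit 730 → not met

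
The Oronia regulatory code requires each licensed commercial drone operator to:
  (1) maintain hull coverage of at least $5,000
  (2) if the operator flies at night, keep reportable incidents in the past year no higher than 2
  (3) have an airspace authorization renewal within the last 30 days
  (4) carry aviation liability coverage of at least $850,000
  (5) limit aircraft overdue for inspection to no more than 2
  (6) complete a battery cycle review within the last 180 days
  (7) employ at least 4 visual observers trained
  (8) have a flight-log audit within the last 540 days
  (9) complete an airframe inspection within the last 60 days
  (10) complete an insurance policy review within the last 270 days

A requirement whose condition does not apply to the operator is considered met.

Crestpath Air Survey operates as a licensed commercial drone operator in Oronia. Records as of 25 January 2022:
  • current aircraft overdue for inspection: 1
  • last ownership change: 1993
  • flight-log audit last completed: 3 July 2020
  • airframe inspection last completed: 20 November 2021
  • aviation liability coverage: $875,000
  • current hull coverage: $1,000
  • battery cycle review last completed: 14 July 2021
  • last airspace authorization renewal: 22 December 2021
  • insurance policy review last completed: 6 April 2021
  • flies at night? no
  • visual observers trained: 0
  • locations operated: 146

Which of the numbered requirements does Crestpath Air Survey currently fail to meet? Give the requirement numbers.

1. hull coverage $1,000 < $5,000 → not met
2. condition 'flies at night' does not hold → requirement n/a → met
3. airspace authorization renewal 34 days ago vs limit 30 → not met
4. aviation liability coverage $875,000 ≥ $850,000 → met
5. aircraft overdue for inspection 1 ≤ 2 → met
6. battery cycle review 195 days ago vs limit 180 → not met
7. visual observers trained 0 < 4 → not met
8. flight-log audit 571 days ago vs limit 540 → not met
9. airframe inspection 66 days ago vs limit 60 → not met
10. insurance policy review 294 days ago vs limit 270 → not met
Not met: 1, 3, 6, 7, 8, 9, 10

1, 3, 6, 7, 8, 9, 10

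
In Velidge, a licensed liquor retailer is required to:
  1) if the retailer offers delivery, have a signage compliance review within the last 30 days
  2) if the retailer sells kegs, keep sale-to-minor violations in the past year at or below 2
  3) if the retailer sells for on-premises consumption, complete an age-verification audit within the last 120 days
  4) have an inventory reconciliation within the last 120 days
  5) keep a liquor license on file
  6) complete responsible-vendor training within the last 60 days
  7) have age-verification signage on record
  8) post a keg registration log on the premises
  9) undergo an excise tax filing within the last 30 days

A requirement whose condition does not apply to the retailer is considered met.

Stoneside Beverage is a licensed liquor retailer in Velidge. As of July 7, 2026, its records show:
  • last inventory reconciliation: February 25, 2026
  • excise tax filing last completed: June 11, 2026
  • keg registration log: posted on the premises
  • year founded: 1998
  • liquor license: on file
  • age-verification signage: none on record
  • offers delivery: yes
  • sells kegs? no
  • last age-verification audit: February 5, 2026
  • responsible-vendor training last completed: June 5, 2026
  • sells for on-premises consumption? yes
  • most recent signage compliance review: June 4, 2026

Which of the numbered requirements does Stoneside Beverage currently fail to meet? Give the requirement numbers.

1, 3, 4, 7

1. condition 'offers delivery' holds; signage compliance review 33 days ago vs limit 30 → not met
2. condition 'sells kegs' does not hold → requirement n/a → met
3. condition 'sells for on-premises consumption' holds; age-verification audit 152 days ago vs limit 120 → not met
4. inventory reconciliation 132 days ago vs limit 120 → not met
5. liquor license present → met
6. responsible-vendor training 32 days ago vs limit 60 → met
7. age-verification signage absent → not met
8. keg registration log present → met
9. excise tax filing 26 days ago vs limit 30 → met
Not met: 1, 3, 4, 7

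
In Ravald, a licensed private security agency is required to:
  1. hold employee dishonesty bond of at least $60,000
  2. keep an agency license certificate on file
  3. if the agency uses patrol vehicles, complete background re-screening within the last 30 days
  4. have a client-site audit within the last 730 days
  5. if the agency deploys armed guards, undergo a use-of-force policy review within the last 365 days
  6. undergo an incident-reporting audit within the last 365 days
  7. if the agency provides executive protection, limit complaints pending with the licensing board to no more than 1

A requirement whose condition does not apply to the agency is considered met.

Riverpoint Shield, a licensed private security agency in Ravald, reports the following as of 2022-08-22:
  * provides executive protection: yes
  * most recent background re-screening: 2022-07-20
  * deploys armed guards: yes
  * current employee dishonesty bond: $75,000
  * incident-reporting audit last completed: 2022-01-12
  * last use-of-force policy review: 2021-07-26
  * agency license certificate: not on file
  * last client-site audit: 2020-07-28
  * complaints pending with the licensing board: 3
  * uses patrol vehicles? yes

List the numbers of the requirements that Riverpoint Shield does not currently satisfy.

2, 3, 4, 5, 7

1. employee dishonesty bond $75,000 ≥ $60,000 → met
2. agency license certificate absent → not met
3. condition 'uses patrol vehicles' holds; background re-screening 33 days ago vs limit 30 → not met
4. client-site audit 755 days ago vs limit 730 → not met
5. condition 'deploys armed guards' holds; use-of-force policy review 392 days ago vs limit 365 → not met
6. incident-reporting audit 222 days ago vs limit 365 → met
7. condition 'provides executive protection' holds; complaints pending with the licensing board 3 > 1 → not met
Not met: 2, 3, 4, 5, 7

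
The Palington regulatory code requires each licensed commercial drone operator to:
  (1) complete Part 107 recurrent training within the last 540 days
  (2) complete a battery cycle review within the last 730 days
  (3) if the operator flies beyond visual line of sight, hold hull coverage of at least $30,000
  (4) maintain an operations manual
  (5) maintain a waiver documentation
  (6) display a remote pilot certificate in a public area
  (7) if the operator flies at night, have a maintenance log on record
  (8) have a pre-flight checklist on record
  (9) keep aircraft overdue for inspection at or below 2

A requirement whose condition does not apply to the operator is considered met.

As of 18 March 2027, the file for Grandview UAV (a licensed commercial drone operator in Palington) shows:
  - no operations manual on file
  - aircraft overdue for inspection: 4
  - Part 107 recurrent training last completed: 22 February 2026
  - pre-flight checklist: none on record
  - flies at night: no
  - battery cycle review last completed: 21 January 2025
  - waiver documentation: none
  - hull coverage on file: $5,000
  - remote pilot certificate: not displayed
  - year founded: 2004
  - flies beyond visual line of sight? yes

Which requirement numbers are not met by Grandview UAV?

1. Part 107 recurrent training 389 days ago vs limit 540 → met
2. battery cycle review 786 days ago vs limit 730 → not met
3. condition 'flies beyond visual line of sight' holds; hull coverage $5,000 < $30,000 → not met
4. operations manual absent → not met
5. waiver documentation absent → not met
6. remote pilot certificate absent → not met
7. condition 'flies at night' does not hold → requirement n/a → met
8. pre-flight checklist absent → not met
9. aircraft overdue for inspection 4 > 2 → not met
Not met: 2, 3, 4, 5, 6, 8, 9

2, 3, 4, 5, 6, 8, 9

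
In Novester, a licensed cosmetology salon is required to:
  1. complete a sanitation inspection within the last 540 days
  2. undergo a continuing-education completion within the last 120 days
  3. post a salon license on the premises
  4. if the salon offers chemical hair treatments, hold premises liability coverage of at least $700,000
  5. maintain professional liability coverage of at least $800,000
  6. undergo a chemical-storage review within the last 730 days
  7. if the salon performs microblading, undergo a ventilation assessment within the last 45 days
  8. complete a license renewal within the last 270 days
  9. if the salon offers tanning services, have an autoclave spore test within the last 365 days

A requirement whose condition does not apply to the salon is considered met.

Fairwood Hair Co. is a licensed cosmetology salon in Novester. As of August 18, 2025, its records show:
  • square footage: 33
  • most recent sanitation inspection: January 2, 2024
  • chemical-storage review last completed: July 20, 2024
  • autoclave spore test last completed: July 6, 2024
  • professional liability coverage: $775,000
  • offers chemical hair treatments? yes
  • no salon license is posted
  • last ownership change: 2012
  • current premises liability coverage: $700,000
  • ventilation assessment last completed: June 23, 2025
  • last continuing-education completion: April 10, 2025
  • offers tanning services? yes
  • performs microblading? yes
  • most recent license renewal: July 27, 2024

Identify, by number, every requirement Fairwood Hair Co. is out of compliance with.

1. sanitation inspection 594 days ago vs limit 540 → not met
2. continuing-education completion 130 days ago vs limit 120 → not met
3. salon license absent → not met
4. condition 'offers chemical hair treatments' holds; premises liability coverage $700,000 ≥ $700,000 → met
5. professional liability coverage $775,000 < $800,000 → not met
6. chemical-storage review 394 days ago vs limit 730 → met
7. condition 'performs microblading' holds; ventilation assessment 56 days ago vs limit 45 → not met
8. license renewal 387 days ago vs limit 270 → not met
9. condition 'offers tanning services' holds; autoclave spore test 408 days ago vs limit 365 → not met
Not met: 1, 2, 3, 5, 7, 8, 9

1, 2, 3, 5, 7, 8, 9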